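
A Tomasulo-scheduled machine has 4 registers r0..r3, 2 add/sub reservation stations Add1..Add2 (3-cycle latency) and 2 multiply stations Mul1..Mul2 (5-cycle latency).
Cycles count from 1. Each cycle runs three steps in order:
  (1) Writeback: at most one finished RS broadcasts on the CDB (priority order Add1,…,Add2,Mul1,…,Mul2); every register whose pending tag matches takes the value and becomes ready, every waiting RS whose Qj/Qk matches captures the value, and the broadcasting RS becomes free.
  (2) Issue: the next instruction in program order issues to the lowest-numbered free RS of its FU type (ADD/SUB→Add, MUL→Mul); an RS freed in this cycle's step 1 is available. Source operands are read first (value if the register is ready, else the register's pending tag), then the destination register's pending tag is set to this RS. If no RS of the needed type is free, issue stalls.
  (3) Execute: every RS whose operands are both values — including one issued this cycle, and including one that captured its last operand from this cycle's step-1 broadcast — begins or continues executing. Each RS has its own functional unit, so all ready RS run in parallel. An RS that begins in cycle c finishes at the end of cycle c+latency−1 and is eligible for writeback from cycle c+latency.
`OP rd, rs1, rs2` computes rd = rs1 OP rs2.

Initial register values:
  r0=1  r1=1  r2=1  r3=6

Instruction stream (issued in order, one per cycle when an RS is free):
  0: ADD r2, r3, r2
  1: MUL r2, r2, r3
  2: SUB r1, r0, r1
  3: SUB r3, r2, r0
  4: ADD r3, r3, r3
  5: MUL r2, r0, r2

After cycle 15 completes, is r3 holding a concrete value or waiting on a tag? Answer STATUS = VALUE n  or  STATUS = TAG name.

cycle 1: issue ADD r2<-Add1 // r0:1,r1:1,r2:Add1,r3:6
cycle 2: issue MUL r2<-Mul1 // r0:1,r1:1,r2:Mul1,r3:6
cycle 3: issue SUB r1<-Add2 // r0:1,r1:Add2,r2:Mul1,r3:6
cycle 4: CDB Add1=7; issue SUB r3<-Add1 // r0:1,r1:Add2,r2:Mul1,r3:Add1
cycle 5: stall // r0:1,r1:Add2,r2:Mul1,r3:Add1
cycle 6: CDB Add2=0; issue ADD r3<-Add2 // r0:1,r1:0,r2:Mul1,r3:Add2
cycle 7: issue MUL r2<-Mul2 // r0:1,r1:0,r2:Mul2,r3:Add2
cycle 8: - // r0:1,r1:0,r2:Mul2,r3:Add2
cycle 9: CDB Mul1=42 // r0:1,r1:0,r2:Mul2,r3:Add2
cycle 10: - // r0:1,r1:0,r2:Mul2,r3:Add2
cycle 11: - // r0:1,r1:0,r2:Mul2,r3:Add2
cycle 12: CDB Add1=41 // r0:1,r1:0,r2:Mul2,r3:Add2
cycle 13: - // r0:1,r1:0,r2:Mul2,r3:Add2
cycle 14: CDB Mul2=42 // r0:1,r1:0,r2:42,r3:Add2
cycle 15: CDB Add2=82 // r0:1,r1:0,r2:42,r3:82

STATUS = VALUE 82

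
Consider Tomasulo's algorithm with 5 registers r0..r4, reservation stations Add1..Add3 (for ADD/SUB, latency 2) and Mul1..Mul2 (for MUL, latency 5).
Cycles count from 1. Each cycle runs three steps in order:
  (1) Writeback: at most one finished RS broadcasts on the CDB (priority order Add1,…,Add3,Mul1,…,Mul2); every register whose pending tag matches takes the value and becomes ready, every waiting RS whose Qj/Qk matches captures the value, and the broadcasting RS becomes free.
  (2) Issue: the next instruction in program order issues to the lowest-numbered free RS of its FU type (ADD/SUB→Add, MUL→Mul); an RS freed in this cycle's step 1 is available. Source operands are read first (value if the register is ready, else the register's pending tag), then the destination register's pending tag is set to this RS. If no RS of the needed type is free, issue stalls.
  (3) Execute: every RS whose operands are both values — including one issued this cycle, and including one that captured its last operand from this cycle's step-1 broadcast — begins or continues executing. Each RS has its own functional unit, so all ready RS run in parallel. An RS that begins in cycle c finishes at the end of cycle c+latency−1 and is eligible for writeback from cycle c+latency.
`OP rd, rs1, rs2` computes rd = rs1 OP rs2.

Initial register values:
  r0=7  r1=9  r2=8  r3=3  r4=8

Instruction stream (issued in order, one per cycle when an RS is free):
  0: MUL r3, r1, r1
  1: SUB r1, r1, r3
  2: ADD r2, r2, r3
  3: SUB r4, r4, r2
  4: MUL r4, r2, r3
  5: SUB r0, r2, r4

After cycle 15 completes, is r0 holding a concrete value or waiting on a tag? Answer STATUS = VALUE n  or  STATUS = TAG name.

STATUS = TAG Add1

c1: issue MUL r3<-Mul1 | r0:7,r1:9,r2:8,r3:Mul1,r4:8
c2: issue SUB r1<-Add1 | r0:7,r1:Add1,r2:8,r3:Mul1,r4:8
c3: issue ADD r2<-Add2 | r0:7,r1:Add1,r2:Add2,r3:Mul1,r4:8
c4: issue SUB r4<-Add3 | r0:7,r1:Add1,r2:Add2,r3:Mul1,r4:Add3
c5: issue MUL r4<-Mul2 | r0:7,r1:Add1,r2:Add2,r3:Mul1,r4:Mul2
c6: CDB Mul1=81; stall | r0:7,r1:Add1,r2:Add2,r3:81,r4:Mul2
c7: stall | r0:7,r1:Add1,r2:Add2,r3:81,r4:Mul2
c8: CDB Add1=-72; issue SUB r0<-Add1 | r0:Add1,r1:-72,r2:Add2,r3:81,r4:Mul2
c9: CDB Add2=89 | r0:Add1,r1:-72,r2:89,r3:81,r4:Mul2
c10: - | r0:Add1,r1:-72,r2:89,r3:81,r4:Mul2
c11: CDB Add3=-81 | r0:Add1,r1:-72,r2:89,r3:81,r4:Mul2
c12: - | r0:Add1,r1:-72,r2:89,r3:81,r4:Mul2
c13: - | r0:Add1,r1:-72,r2:89,r3:81,r4:Mul2
c14: CDB Mul2=7209 | r0:Add1,r1:-72,r2:89,r3:81,r4:7209
c15: - | r0:Add1,r1:-72,r2:89,r3:81,r4:7209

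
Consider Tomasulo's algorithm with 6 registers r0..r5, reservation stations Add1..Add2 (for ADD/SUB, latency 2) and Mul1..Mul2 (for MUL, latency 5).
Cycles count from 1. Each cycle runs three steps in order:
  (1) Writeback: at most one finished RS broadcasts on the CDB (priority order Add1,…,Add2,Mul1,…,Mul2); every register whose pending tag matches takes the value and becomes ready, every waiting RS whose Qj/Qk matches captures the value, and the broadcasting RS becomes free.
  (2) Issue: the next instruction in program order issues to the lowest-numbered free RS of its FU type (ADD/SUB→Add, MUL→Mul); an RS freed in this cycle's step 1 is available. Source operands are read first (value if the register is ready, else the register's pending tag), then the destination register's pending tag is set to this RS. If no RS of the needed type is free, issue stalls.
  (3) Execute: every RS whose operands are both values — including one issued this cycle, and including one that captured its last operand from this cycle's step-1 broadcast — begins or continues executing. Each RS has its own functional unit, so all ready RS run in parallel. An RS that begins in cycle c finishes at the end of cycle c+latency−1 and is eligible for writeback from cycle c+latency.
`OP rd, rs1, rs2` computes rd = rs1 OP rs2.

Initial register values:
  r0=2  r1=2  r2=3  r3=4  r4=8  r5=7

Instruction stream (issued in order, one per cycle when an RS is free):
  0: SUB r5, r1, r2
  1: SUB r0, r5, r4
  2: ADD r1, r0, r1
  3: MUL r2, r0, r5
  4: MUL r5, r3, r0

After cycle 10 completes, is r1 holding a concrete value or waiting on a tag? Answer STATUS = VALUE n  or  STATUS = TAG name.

c1: issue SUB r5<-Add1 | r0:2,r1:2,r2:3,r3:4,r4:8,r5:Add1
c2: issue SUB r0<-Add2 | r0:Add2,r1:2,r2:3,r3:4,r4:8,r5:Add1
c3: CDB Add1=-1; issue ADD r1<-Add1 | r0:Add2,r1:Add1,r2:3,r3:4,r4:8,r5:-1
c4: issue MUL r2<-Mul1 | r0:Add2,r1:Add1,r2:Mul1,r3:4,r4:8,r5:-1
c5: CDB Add2=-9; issue MUL r5<-Mul2 | r0:-9,r1:Add1,r2:Mul1,r3:4,r4:8,r5:Mul2
c6: - | r0:-9,r1:Add1,r2:Mul1,r3:4,r4:8,r5:Mul2
c7: CDB Add1=-7 | r0:-9,r1:-7,r2:Mul1,r3:4,r4:8,r5:Mul2
c8: - | r0:-9,r1:-7,r2:Mul1,r3:4,r4:8,r5:Mul2
c9: - | r0:-9,r1:-7,r2:Mul1,r3:4,r4:8,r5:Mul2
c10: CDB Mul1=9 | r0:-9,r1:-7,r2:9,r3:4,r4:8,r5:Mul2

STATUS = VALUE -7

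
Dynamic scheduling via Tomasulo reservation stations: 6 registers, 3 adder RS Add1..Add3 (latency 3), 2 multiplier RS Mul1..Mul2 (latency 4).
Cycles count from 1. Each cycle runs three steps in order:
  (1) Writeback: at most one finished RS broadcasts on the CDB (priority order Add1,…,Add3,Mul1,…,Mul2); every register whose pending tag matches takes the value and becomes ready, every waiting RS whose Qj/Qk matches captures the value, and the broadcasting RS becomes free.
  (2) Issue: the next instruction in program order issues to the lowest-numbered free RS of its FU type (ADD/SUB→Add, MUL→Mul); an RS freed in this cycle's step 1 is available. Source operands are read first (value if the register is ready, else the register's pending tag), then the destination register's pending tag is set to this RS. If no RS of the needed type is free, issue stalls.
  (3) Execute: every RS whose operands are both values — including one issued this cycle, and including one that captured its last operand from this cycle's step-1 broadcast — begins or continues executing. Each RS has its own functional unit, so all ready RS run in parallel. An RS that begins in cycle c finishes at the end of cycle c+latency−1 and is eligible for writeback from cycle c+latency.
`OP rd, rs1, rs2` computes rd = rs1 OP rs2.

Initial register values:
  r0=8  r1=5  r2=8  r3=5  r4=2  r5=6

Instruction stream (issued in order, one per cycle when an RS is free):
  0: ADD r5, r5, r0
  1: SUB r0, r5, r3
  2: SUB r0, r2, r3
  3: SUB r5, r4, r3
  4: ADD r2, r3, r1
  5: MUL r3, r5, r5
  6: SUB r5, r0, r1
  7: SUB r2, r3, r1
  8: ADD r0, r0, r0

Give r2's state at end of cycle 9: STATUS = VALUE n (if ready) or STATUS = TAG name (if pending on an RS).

STATUS = TAG Add2

c1: issue ADD r5<-Add1 | r0:8,r1:5,r2:8,r3:5,r4:2,r5:Add1
c2: issue SUB r0<-Add2 | r0:Add2,r1:5,r2:8,r3:5,r4:2,r5:Add1
c3: issue SUB r0<-Add3 | r0:Add3,r1:5,r2:8,r3:5,r4:2,r5:Add1
c4: CDB Add1=14; issue SUB r5<-Add1 | r0:Add3,r1:5,r2:8,r3:5,r4:2,r5:Add1
c5: stall | r0:Add3,r1:5,r2:8,r3:5,r4:2,r5:Add1
c6: CDB Add3=3; issue ADD r2<-Add3 | r0:3,r1:5,r2:Add3,r3:5,r4:2,r5:Add1
c7: CDB Add1=-3; issue MUL r3<-Mul1 | r0:3,r1:5,r2:Add3,r3:Mul1,r4:2,r5:-3
c8: CDB Add2=9; issue SUB r5<-Add1 | r0:3,r1:5,r2:Add3,r3:Mul1,r4:2,r5:Add1
c9: CDB Add3=10; issue SUB r2<-Add2 | r0:3,r1:5,r2:Add2,r3:Mul1,r4:2,r5:Add1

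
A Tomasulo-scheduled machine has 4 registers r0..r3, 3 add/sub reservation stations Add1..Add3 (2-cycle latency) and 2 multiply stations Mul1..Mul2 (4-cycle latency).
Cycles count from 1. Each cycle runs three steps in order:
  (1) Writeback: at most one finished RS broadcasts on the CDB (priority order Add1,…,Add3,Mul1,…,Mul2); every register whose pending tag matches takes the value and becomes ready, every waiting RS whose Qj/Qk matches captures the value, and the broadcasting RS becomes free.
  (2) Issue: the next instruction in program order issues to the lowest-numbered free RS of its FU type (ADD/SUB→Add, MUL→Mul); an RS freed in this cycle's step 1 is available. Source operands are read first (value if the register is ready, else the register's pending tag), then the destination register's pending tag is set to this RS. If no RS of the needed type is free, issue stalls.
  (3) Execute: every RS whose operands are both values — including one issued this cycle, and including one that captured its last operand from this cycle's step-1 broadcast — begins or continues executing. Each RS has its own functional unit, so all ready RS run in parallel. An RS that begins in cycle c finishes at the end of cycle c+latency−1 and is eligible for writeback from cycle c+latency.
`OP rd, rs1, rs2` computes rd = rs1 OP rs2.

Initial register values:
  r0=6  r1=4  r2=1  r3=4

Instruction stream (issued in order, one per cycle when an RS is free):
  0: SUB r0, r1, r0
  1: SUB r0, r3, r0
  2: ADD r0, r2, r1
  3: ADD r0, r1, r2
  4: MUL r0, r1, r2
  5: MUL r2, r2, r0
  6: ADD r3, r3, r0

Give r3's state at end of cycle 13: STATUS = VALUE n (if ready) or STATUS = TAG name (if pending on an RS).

  c1: issue SUB r0<-Add1  regs: r0:Add1,r1:4,r2:1,r3:4
  c2: issue SUB r0<-Add2  regs: r0:Add2,r1:4,r2:1,r3:4
  c3: CDB Add1=-2; issue ADD r0<-Add1  regs: r0:Add1,r1:4,r2:1,r3:4
  c4: issue ADD r0<-Add3  regs: r0:Add3,r1:4,r2:1,r3:4
  c5: CDB Add1=5; issue MUL r0<-Mul1  regs: r0:Mul1,r1:4,r2:1,r3:4
  c6: CDB Add2=6; issue MUL r2<-Mul2  regs: r0:Mul1,r1:4,r2:Mul2,r3:4
  c7: CDB Add3=5; issue ADD r3<-Add1  regs: r0:Mul1,r1:4,r2:Mul2,r3:Add1
  c8: -  regs: r0:Mul1,r1:4,r2:Mul2,r3:Add1
  c9: CDB Mul1=4  regs: r0:4,r1:4,r2:Mul2,r3:Add1
  c10: -  regs: r0:4,r1:4,r2:Mul2,r3:Add1
  c11: CDB Add1=8  regs: r0:4,r1:4,r2:Mul2,r3:8
  c12: -  regs: r0:4,r1:4,r2:Mul2,r3:8
  c13: CDB Mul2=4  regs: r0:4,r1:4,r2:4,r3:8

STATUS = VALUE 8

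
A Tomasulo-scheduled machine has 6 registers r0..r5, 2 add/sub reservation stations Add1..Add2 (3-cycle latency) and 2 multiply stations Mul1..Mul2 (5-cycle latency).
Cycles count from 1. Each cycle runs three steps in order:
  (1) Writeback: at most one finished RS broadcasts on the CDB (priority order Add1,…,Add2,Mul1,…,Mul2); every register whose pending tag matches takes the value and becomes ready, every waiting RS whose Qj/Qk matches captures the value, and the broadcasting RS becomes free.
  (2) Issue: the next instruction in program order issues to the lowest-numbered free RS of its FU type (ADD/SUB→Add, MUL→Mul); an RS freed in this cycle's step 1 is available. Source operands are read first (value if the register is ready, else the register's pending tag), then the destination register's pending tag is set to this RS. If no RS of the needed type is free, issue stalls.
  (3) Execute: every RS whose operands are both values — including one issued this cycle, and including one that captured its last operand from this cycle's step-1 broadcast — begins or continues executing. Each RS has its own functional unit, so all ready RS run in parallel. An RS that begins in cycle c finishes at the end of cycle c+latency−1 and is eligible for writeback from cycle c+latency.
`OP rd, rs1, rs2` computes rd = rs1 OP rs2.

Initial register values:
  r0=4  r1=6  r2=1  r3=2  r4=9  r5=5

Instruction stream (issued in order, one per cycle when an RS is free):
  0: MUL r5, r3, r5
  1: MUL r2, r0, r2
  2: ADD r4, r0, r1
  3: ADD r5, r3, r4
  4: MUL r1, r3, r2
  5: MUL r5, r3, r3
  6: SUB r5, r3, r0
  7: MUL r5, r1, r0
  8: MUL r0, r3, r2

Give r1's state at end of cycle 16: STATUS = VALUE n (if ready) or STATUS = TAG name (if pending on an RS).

c1: issue MUL r5<-Mul1 | r0:4,r1:6,r2:1,r3:2,r4:9,r5:Mul1
c2: issue MUL r2<-Mul2 | r0:4,r1:6,r2:Mul2,r3:2,r4:9,r5:Mul1
c3: issue ADD r4<-Add1 | r0:4,r1:6,r2:Mul2,r3:2,r4:Add1,r5:Mul1
c4: issue ADD r5<-Add2 | r0:4,r1:6,r2:Mul2,r3:2,r4:Add1,r5:Add2
c5: stall | r0:4,r1:6,r2:Mul2,r3:2,r4:Add1,r5:Add2
c6: CDB Add1=10; stall | r0:4,r1:6,r2:Mul2,r3:2,r4:10,r5:Add2
c7: CDB Mul1=10; issue MUL r1<-Mul1 | r0:4,r1:Mul1,r2:Mul2,r3:2,r4:10,r5:Add2
c8: CDB Mul2=4; issue MUL r5<-Mul2 | r0:4,r1:Mul1,r2:4,r3:2,r4:10,r5:Mul2
c9: CDB Add2=12; issue SUB r5<-Add1 | r0:4,r1:Mul1,r2:4,r3:2,r4:10,r5:Add1
c10: stall | r0:4,r1:Mul1,r2:4,r3:2,r4:10,r5:Add1
c11: stall | r0:4,r1:Mul1,r2:4,r3:2,r4:10,r5:Add1
c12: CDB Add1=-2; stall | r0:4,r1:Mul1,r2:4,r3:2,r4:10,r5:-2
c13: CDB Mul1=8; issue MUL r5<-Mul1 | r0:4,r1:8,r2:4,r3:2,r4:10,r5:Mul1
c14: CDB Mul2=4; issue MUL r0<-Mul2 | r0:Mul2,r1:8,r2:4,r3:2,r4:10,r5:Mul1
c15: - | r0:Mul2,r1:8,r2:4,r3:2,r4:10,r5:Mul1
c16: - | r0:Mul2,r1:8,r2:4,r3:2,r4:10,r5:Mul1

STATUS = VALUE 8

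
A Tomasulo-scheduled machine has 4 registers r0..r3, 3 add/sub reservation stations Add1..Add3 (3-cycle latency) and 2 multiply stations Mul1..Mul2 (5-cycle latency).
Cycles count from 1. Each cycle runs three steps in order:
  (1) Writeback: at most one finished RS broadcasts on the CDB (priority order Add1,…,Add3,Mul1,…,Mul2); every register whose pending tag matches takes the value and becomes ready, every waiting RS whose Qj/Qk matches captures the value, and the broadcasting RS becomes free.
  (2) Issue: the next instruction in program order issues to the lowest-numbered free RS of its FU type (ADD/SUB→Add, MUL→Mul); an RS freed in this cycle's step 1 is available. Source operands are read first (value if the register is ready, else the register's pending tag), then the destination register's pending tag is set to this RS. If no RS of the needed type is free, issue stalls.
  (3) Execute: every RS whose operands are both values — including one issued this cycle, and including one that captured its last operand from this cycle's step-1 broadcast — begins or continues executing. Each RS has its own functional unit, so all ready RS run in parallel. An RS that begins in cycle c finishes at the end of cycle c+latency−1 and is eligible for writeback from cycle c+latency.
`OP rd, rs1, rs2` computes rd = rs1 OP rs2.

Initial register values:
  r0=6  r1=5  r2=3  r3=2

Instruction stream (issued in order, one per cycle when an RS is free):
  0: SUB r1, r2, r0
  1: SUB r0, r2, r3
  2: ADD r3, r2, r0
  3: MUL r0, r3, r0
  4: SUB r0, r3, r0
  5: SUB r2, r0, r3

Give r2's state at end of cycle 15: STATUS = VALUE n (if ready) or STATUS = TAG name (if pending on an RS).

STATUS = TAG Add2

  c1: issue SUB r1<-Add1  regs: r0:6,r1:Add1,r2:3,r3:2
  c2: issue SUB r0<-Add2  regs: r0:Add2,r1:Add1,r2:3,r3:2
  c3: issue ADD r3<-Add3  regs: r0:Add2,r1:Add1,r2:3,r3:Add3
  c4: CDB Add1=-3; issue MUL r0<-Mul1  regs: r0:Mul1,r1:-3,r2:3,r3:Add3
  c5: CDB Add2=1; issue SUB r0<-Add1  regs: r0:Add1,r1:-3,r2:3,r3:Add3
  c6: issue SUB r2<-Add2  regs: r0:Add1,r1:-3,r2:Add2,r3:Add3
  c7: -  regs: r0:Add1,r1:-3,r2:Add2,r3:Add3
  c8: CDB Add3=4  regs: r0:Add1,r1:-3,r2:Add2,r3:4
  c9: -  regs: r0:Add1,r1:-3,r2:Add2,r3:4
  c10: -  regs: r0:Add1,r1:-3,r2:Add2,r3:4
  c11: -  regs: r0:Add1,r1:-3,r2:Add2,r3:4
  c12: -  regs: r0:Add1,r1:-3,r2:Add2,r3:4
  c13: CDB Mul1=4  regs: r0:Add1,r1:-3,r2:Add2,r3:4
  c14: -  regs: r0:Add1,r1:-3,r2:Add2,r3:4
  c15: -  regs: r0:Add1,r1:-3,r2:Add2,r3:4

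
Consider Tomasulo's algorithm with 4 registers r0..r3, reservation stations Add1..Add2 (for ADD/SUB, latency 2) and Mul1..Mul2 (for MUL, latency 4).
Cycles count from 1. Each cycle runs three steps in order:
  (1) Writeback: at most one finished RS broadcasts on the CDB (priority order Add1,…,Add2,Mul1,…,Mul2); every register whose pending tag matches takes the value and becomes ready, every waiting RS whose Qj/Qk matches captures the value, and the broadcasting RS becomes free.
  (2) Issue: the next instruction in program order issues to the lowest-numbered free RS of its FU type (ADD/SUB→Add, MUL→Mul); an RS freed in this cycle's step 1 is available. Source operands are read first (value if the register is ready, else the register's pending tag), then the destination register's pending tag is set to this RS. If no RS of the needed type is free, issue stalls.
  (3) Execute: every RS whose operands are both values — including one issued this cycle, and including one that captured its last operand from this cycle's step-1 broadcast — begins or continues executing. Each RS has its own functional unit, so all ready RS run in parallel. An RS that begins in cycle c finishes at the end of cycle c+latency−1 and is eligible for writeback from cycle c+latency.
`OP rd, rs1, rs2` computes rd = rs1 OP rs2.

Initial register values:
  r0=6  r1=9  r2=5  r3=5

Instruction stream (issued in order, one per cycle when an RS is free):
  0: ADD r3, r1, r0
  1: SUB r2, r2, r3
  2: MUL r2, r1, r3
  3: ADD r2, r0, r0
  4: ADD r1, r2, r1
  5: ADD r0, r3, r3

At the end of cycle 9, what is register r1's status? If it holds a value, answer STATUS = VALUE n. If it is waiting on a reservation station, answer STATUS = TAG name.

STATUS = VALUE 21

  c1: issue ADD r3<-Add1  regs: r0:6,r1:9,r2:5,r3:Add1
  c2: issue SUB r2<-Add2  regs: r0:6,r1:9,r2:Add2,r3:Add1
  c3: CDB Add1=15; issue MUL r2<-Mul1  regs: r0:6,r1:9,r2:Mul1,r3:15
  c4: issue ADD r2<-Add1  regs: r0:6,r1:9,r2:Add1,r3:15
  c5: CDB Add2=-10; issue ADD r1<-Add2  regs: r0:6,r1:Add2,r2:Add1,r3:15
  c6: CDB Add1=12; issue ADD r0<-Add1  regs: r0:Add1,r1:Add2,r2:12,r3:15
  c7: CDB Mul1=135  regs: r0:Add1,r1:Add2,r2:12,r3:15
  c8: CDB Add1=30  regs: r0:30,r1:Add2,r2:12,r3:15
  c9: CDB Add2=21  regs: r0:30,r1:21,r2:12,r3:15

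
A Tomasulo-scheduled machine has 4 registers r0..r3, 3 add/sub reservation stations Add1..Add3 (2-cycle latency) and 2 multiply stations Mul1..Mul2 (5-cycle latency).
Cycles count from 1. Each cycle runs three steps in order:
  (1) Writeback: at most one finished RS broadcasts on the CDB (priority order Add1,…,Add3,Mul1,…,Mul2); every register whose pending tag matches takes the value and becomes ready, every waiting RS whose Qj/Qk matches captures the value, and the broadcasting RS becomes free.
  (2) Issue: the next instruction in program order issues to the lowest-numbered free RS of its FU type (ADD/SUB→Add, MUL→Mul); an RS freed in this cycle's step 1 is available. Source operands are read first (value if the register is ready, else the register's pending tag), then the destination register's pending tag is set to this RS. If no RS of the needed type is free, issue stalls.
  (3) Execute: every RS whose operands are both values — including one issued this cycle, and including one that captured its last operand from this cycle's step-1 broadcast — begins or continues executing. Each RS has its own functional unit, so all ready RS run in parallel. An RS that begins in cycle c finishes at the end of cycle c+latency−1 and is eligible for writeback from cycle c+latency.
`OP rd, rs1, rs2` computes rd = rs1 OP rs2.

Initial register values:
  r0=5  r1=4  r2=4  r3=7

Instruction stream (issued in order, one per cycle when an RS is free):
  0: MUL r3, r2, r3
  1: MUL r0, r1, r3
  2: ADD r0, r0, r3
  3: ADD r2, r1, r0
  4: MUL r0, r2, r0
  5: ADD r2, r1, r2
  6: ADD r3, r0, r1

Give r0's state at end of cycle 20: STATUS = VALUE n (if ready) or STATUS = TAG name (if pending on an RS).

cycle 1: issue MUL r3<-Mul1 // r0:5,r1:4,r2:4,r3:Mul1
cycle 2: issue MUL r0<-Mul2 // r0:Mul2,r1:4,r2:4,r3:Mul1
cycle 3: issue ADD r0<-Add1 // r0:Add1,r1:4,r2:4,r3:Mul1
cycle 4: issue ADD r2<-Add2 // r0:Add1,r1:4,r2:Add2,r3:Mul1
cycle 5: stall // r0:Add1,r1:4,r2:Add2,r3:Mul1
cycle 6: CDB Mul1=28; issue MUL r0<-Mul1 // r0:Mul1,r1:4,r2:Add2,r3:28
cycle 7: issue ADD r2<-Add3 // r0:Mul1,r1:4,r2:Add3,r3:28
cycle 8: stall // r0:Mul1,r1:4,r2:Add3,r3:28
cycle 9: stall // r0:Mul1,r1:4,r2:Add3,r3:28
cycle 10: stall // r0:Mul1,r1:4,r2:Add3,r3:28
cycle 11: CDB Mul2=112; stall // r0:Mul1,r1:4,r2:Add3,r3:28
cycle 12: stall // r0:Mul1,r1:4,r2:Add3,r3:28
cycle 13: CDB Add1=140; issue ADD r3<-Add1 // r0:Mul1,r1:4,r2:Add3,r3:Add1
cycle 14: - // r0:Mul1,r1:4,r2:Add3,r3:Add1
cycle 15: CDB Add2=144 // r0:Mul1,r1:4,r2:Add3,r3:Add1
cycle 16: - // r0:Mul1,r1:4,r2:Add3,r3:Add1
cycle 17: CDB Add3=148 // r0:Mul1,r1:4,r2:148,r3:Add1
cycle 18: - // r0:Mul1,r1:4,r2:148,r3:Add1
cycle 19: - // r0:Mul1,r1:4,r2:148,r3:Add1
cycle 20: CDB Mul1=20160 // r0:20160,r1:4,r2:148,r3:Add1

STATUS = VALUE 20160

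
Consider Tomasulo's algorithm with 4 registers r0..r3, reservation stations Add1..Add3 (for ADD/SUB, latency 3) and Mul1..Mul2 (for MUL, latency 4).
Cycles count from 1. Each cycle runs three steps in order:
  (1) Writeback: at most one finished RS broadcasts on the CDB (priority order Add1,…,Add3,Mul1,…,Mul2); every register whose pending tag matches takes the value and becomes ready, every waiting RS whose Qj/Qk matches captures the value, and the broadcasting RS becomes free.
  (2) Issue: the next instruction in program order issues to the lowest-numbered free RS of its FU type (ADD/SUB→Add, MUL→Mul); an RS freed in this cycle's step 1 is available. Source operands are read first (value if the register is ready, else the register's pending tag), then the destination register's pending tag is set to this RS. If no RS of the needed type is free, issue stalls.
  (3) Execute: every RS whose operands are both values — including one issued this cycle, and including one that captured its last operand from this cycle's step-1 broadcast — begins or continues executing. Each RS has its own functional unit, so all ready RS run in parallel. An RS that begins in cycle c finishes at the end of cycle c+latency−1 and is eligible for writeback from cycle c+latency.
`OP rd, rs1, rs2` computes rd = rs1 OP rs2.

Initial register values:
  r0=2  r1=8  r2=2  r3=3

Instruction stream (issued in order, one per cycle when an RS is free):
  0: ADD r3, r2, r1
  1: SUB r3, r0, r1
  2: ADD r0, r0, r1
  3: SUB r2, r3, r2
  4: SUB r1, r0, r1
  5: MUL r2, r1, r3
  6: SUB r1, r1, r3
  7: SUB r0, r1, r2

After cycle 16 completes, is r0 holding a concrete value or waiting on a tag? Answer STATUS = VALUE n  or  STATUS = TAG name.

STATUS = VALUE 20

  c1: issue ADD r3<-Add1  regs: r0:2,r1:8,r2:2,r3:Add1
  c2: issue SUB r3<-Add2  regs: r0:2,r1:8,r2:2,r3:Add2
  c3: issue ADD r0<-Add3  regs: r0:Add3,r1:8,r2:2,r3:Add2
  c4: CDB Add1=10; issue SUB r2<-Add1  regs: r0:Add3,r1:8,r2:Add1,r3:Add2
  c5: CDB Add2=-6; issue SUB r1<-Add2  regs: r0:Add3,r1:Add2,r2:Add1,r3:-6
  c6: CDB Add3=10; issue MUL r2<-Mul1  regs: r0:10,r1:Add2,r2:Mul1,r3:-6
  c7: issue SUB r1<-Add3  regs: r0:10,r1:Add3,r2:Mul1,r3:-6
  c8: CDB Add1=-8; issue SUB r0<-Add1  regs: r0:Add1,r1:Add3,r2:Mul1,r3:-6
  c9: CDB Add2=2  regs: r0:Add1,r1:Add3,r2:Mul1,r3:-6
  c10: -  regs: r0:Add1,r1:Add3,r2:Mul1,r3:-6
  c11: -  regs: r0:Add1,r1:Add3,r2:Mul1,r3:-6
  c12: CDB Add3=8  regs: r0:Add1,r1:8,r2:Mul1,r3:-6
  c13: CDB Mul1=-12  regs: r0:Add1,r1:8,r2:-12,r3:-6
  c14: -  regs: r0:Add1,r1:8,r2:-12,r3:-6
  c15: -  regs: r0:Add1,r1:8,r2:-12,r3:-6
  c16: CDB Add1=20  regs: r0:20,r1:8,r2:-12,r3:-6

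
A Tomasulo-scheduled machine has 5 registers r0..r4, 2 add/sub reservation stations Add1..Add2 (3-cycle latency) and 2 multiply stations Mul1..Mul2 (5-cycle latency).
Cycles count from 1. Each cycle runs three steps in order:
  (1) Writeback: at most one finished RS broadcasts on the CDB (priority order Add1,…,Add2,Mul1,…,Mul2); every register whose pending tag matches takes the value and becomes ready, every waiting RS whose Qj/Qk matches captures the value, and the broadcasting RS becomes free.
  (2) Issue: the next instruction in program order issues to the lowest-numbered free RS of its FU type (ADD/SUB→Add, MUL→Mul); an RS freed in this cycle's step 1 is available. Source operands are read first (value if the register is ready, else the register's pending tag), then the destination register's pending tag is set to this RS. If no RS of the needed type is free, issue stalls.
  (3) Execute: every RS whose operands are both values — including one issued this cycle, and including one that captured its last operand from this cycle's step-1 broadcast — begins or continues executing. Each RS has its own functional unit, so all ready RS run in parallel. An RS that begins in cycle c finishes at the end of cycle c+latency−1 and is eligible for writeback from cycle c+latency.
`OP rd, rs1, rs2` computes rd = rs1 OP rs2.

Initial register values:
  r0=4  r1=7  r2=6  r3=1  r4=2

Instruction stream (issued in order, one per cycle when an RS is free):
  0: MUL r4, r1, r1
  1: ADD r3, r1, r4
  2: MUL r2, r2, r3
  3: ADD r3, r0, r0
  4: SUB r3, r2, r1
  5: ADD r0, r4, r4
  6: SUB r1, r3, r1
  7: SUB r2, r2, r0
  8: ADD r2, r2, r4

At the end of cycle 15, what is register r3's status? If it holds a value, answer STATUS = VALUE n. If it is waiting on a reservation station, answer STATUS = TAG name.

c1: issue MUL r4<-Mul1 | r0:4,r1:7,r2:6,r3:1,r4:Mul1
c2: issue ADD r3<-Add1 | r0:4,r1:7,r2:6,r3:Add1,r4:Mul1
c3: issue MUL r2<-Mul2 | r0:4,r1:7,r2:Mul2,r3:Add1,r4:Mul1
c4: issue ADD r3<-Add2 | r0:4,r1:7,r2:Mul2,r3:Add2,r4:Mul1
c5: stall | r0:4,r1:7,r2:Mul2,r3:Add2,r4:Mul1
c6: CDB Mul1=49; stall | r0:4,r1:7,r2:Mul2,r3:Add2,r4:49
c7: CDB Add2=8; issue SUB r3<-Add2 | r0:4,r1:7,r2:Mul2,r3:Add2,r4:49
c8: stall | r0:4,r1:7,r2:Mul2,r3:Add2,r4:49
c9: CDB Add1=56; issue ADD r0<-Add1 | r0:Add1,r1:7,r2:Mul2,r3:Add2,r4:49
c10: stall | r0:Add1,r1:7,r2:Mul2,r3:Add2,r4:49
c11: stall | r0:Add1,r1:7,r2:Mul2,r3:Add2,r4:49
c12: CDB Add1=98; issue SUB r1<-Add1 | r0:98,r1:Add1,r2:Mul2,r3:Add2,r4:49
c13: stall | r0:98,r1:Add1,r2:Mul2,r3:Add2,r4:49
c14: CDB Mul2=336; stall | r0:98,r1:Add1,r2:336,r3:Add2,r4:49
c15: stall | r0:98,r1:Add1,r2:336,r3:Add2,r4:49

STATUS = TAG Add2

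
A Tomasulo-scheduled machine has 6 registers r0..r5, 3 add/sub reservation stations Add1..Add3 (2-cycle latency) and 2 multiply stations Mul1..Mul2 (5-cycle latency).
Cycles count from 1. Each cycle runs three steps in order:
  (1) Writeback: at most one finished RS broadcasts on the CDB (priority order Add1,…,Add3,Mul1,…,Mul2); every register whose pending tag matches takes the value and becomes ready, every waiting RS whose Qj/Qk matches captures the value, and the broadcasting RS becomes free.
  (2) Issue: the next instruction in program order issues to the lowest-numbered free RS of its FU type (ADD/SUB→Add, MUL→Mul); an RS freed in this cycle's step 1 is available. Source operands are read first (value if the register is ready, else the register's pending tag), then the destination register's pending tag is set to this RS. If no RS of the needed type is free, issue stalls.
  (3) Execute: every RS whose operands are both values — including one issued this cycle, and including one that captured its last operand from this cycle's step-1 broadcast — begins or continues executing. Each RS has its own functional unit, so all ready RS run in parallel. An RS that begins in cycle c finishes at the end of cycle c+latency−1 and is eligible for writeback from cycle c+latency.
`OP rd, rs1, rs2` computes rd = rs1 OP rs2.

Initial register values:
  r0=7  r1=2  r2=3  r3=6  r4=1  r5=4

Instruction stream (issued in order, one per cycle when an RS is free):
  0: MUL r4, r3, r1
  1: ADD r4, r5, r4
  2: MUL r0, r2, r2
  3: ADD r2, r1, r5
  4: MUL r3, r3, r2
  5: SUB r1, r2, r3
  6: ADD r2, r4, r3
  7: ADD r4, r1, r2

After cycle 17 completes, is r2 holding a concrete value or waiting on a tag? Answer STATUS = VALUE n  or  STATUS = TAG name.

  c1: issue MUL r4<-Mul1  regs: r0:7,r1:2,r2:3,r3:6,r4:Mul1,r5:4
  c2: issue ADD r4<-Add1  regs: r0:7,r1:2,r2:3,r3:6,r4:Add1,r5:4
  c3: issue MUL r0<-Mul2  regs: r0:Mul2,r1:2,r2:3,r3:6,r4:Add1,r5:4
  c4: issue ADD r2<-Add2  regs: r0:Mul2,r1:2,r2:Add2,r3:6,r4:Add1,r5:4
  c5: stall  regs: r0:Mul2,r1:2,r2:Add2,r3:6,r4:Add1,r5:4
  c6: CDB Add2=6; stall  regs: r0:Mul2,r1:2,r2:6,r3:6,r4:Add1,r5:4
  c7: CDB Mul1=12; issue MUL r3<-Mul1  regs: r0:Mul2,r1:2,r2:6,r3:Mul1,r4:Add1,r5:4
  c8: CDB Mul2=9; issue SUB r1<-Add2  regs: r0:9,r1:Add2,r2:6,r3:Mul1,r4:Add1,r5:4
  c9: CDB Add1=16; issue ADD r2<-Add1  regs: r0:9,r1:Add2,r2:Add1,r3:Mul1,r4:16,r5:4
  c10: issue ADD r4<-Add3  regs: r0:9,r1:Add2,r2:Add1,r3:Mul1,r4:Add3,r5:4
  c11: -  regs: r0:9,r1:Add2,r2:Add1,r3:Mul1,r4:Add3,r5:4
  c12: CDB Mul1=36  regs: r0:9,r1:Add2,r2:Add1,r3:36,r4:Add3,r5:4
  c13: -  regs: r0:9,r1:Add2,r2:Add1,r3:36,r4:Add3,r5:4
  c14: CDB Add1=52  regs: r0:9,r1:Add2,r2:52,r3:36,r4:Add3,r5:4
  c15: CDB Add2=-30  regs: r0:9,r1:-30,r2:52,r3:36,r4:Add3,r5:4
  c16: -  regs: r0:9,r1:-30,r2:52,r3:36,r4:Add3,r5:4
  c17: CDB Add3=22  regs: r0:9,r1:-30,r2:52,r3:36,r4:22,r5:4

STATUS = VALUE 52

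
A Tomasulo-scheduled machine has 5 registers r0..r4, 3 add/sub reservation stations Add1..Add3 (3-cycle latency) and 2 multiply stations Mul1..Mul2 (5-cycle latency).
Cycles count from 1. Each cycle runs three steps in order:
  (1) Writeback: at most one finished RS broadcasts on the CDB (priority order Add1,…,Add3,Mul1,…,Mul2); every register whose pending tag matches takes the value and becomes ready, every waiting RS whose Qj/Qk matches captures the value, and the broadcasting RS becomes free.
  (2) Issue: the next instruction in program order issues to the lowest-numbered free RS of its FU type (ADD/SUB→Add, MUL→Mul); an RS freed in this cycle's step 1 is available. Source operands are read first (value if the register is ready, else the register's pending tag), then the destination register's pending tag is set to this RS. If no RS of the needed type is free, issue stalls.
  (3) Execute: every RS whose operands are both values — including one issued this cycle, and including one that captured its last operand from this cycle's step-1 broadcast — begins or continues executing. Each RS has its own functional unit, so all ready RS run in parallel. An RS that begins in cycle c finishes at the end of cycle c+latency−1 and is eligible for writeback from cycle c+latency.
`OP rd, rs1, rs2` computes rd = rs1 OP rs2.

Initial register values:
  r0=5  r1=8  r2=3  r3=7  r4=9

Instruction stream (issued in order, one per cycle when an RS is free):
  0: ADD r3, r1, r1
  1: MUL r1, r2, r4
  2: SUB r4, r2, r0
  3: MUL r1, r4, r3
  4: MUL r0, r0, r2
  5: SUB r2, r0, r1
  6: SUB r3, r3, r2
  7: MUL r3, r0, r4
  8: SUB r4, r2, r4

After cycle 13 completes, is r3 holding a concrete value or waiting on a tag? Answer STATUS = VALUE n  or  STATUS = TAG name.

cycle 1: issue ADD r3<-Add1 // r0:5,r1:8,r2:3,r3:Add1,r4:9
cycle 2: issue MUL r1<-Mul1 // r0:5,r1:Mul1,r2:3,r3:Add1,r4:9
cycle 3: issue SUB r4<-Add2 // r0:5,r1:Mul1,r2:3,r3:Add1,r4:Add2
cycle 4: CDB Add1=16; issue MUL r1<-Mul2 // r0:5,r1:Mul2,r2:3,r3:16,r4:Add2
cycle 5: stall // r0:5,r1:Mul2,r2:3,r3:16,r4:Add2
cycle 6: CDB Add2=-2; stall // r0:5,r1:Mul2,r2:3,r3:16,r4:-2
cycle 7: CDB Mul1=27; issue MUL r0<-Mul1 // r0:Mul1,r1:Mul2,r2:3,r3:16,r4:-2
cycle 8: issue SUB r2<-Add1 // r0:Mul1,r1:Mul2,r2:Add1,r3:16,r4:-2
cycle 9: issue SUB r3<-Add2 // r0:Mul1,r1:Mul2,r2:Add1,r3:Add2,r4:-2
cycle 10: stall // r0:Mul1,r1:Mul2,r2:Add1,r3:Add2,r4:-2
cycle 11: CDB Mul2=-32; issue MUL r3<-Mul2 // r0:Mul1,r1:-32,r2:Add1,r3:Mul2,r4:-2
cycle 12: CDB Mul1=15; issue SUB r4<-Add3 // r0:15,r1:-32,r2:Add1,r3:Mul2,r4:Add3
cycle 13: - // r0:15,r1:-32,r2:Add1,r3:Mul2,r4:Add3

STATUS = TAG Mul2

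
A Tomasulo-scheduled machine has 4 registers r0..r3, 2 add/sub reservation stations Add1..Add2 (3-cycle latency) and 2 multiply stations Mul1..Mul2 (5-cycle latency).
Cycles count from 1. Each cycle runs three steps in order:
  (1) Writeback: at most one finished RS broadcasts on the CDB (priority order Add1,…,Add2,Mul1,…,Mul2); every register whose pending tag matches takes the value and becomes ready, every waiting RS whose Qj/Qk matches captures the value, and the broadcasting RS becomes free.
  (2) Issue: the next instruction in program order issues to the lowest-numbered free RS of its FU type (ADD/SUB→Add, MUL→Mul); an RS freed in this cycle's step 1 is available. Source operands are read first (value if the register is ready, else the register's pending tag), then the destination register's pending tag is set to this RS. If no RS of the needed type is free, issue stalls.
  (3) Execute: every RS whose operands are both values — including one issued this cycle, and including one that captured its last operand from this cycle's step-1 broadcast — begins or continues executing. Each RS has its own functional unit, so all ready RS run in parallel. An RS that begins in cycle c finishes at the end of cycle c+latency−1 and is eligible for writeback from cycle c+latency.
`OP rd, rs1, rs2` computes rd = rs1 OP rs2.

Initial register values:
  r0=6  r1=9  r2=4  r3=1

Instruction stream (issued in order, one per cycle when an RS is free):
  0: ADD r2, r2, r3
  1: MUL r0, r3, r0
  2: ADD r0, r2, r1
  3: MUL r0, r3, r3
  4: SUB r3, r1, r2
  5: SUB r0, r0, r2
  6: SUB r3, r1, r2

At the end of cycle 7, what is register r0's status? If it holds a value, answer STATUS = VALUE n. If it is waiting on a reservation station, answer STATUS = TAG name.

cycle 1: issue ADD r2<-Add1 // r0:6,r1:9,r2:Add1,r3:1
cycle 2: issue MUL r0<-Mul1 // r0:Mul1,r1:9,r2:Add1,r3:1
cycle 3: issue ADD r0<-Add2 // r0:Add2,r1:9,r2:Add1,r3:1
cycle 4: CDB Add1=5; issue MUL r0<-Mul2 // r0:Mul2,r1:9,r2:5,r3:1
cycle 5: issue SUB r3<-Add1 // r0:Mul2,r1:9,r2:5,r3:Add1
cycle 6: stall // r0:Mul2,r1:9,r2:5,r3:Add1
cycle 7: CDB Add2=14; issue SUB r0<-Add2 // r0:Add2,r1:9,r2:5,r3:Add1

STATUS = TAG Add2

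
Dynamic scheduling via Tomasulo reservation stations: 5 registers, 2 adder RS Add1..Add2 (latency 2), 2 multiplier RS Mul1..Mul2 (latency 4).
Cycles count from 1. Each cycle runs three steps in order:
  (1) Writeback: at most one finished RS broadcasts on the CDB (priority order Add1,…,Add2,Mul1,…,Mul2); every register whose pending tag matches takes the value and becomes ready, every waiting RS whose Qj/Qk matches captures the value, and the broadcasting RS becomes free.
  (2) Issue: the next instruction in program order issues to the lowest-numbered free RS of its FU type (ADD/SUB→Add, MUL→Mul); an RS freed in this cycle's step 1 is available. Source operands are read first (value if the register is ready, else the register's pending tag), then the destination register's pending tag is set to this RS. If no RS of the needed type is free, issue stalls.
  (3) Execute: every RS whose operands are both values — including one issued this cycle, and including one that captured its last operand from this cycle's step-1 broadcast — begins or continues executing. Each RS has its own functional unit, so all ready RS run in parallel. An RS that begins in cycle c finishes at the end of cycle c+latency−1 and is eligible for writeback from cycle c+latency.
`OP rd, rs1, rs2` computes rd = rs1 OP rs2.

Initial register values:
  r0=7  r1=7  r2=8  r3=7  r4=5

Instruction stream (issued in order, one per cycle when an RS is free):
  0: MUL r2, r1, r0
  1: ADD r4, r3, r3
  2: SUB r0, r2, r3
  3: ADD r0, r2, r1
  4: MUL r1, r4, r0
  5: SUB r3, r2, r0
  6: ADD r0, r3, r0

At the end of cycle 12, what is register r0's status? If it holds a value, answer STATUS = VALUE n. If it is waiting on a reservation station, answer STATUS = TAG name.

STATUS = VALUE 49

c1: issue MUL r2<-Mul1 | r0:7,r1:7,r2:Mul1,r3:7,r4:5
c2: issue ADD r4<-Add1 | r0:7,r1:7,r2:Mul1,r3:7,r4:Add1
c3: issue SUB r0<-Add2 | r0:Add2,r1:7,r2:Mul1,r3:7,r4:Add1
c4: CDB Add1=14; issue ADD r0<-Add1 | r0:Add1,r1:7,r2:Mul1,r3:7,r4:14
c5: CDB Mul1=49; issue MUL r1<-Mul1 | r0:Add1,r1:Mul1,r2:49,r3:7,r4:14
c6: stall | r0:Add1,r1:Mul1,r2:49,r3:7,r4:14
c7: CDB Add1=56; issue SUB r3<-Add1 | r0:56,r1:Mul1,r2:49,r3:Add1,r4:14
c8: CDB Add2=42; issue ADD r0<-Add2 | r0:Add2,r1:Mul1,r2:49,r3:Add1,r4:14
c9: CDB Add1=-7 | r0:Add2,r1:Mul1,r2:49,r3:-7,r4:14
c10: - | r0:Add2,r1:Mul1,r2:49,r3:-7,r4:14
c11: CDB Add2=49 | r0:49,r1:Mul1,r2:49,r3:-7,r4:14
c12: CDB Mul1=784 | r0:49,r1:784,r2:49,r3:-7,r4:14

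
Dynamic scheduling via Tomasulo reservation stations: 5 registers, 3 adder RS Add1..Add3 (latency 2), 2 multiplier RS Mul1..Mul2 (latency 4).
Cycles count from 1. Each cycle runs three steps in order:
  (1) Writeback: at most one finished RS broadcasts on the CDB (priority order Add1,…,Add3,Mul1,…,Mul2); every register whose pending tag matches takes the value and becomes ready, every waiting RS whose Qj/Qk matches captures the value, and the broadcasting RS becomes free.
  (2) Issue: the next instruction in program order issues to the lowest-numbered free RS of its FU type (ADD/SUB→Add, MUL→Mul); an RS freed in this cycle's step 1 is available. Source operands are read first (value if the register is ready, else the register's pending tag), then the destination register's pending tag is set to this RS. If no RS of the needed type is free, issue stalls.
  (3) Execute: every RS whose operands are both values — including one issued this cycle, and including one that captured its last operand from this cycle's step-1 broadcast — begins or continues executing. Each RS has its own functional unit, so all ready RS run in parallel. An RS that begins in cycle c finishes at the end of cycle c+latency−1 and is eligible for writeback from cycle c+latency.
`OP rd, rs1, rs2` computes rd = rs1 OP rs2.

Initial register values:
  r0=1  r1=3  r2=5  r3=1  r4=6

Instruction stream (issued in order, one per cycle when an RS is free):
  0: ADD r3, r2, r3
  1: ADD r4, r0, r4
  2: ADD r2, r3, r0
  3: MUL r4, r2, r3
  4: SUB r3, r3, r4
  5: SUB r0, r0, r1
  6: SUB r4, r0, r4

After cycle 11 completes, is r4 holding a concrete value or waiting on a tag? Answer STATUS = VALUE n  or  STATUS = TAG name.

STATUS = TAG Add3

c1: issue ADD r3<-Add1 | r0:1,r1:3,r2:5,r3:Add1,r4:6
c2: issue ADD r4<-Add2 | r0:1,r1:3,r2:5,r3:Add1,r4:Add2
c3: CDB Add1=6; issue ADD r2<-Add1 | r0:1,r1:3,r2:Add1,r3:6,r4:Add2
c4: CDB Add2=7; issue MUL r4<-Mul1 | r0:1,r1:3,r2:Add1,r3:6,r4:Mul1
c5: CDB Add1=7; issue SUB r3<-Add1 | r0:1,r1:3,r2:7,r3:Add1,r4:Mul1
c6: issue SUB r0<-Add2 | r0:Add2,r1:3,r2:7,r3:Add1,r4:Mul1
c7: issue SUB r4<-Add3 | r0:Add2,r1:3,r2:7,r3:Add1,r4:Add3
c8: CDB Add2=-2 | r0:-2,r1:3,r2:7,r3:Add1,r4:Add3
c9: CDB Mul1=42 | r0:-2,r1:3,r2:7,r3:Add1,r4:Add3
c10: - | r0:-2,r1:3,r2:7,r3:Add1,r4:Add3
c11: CDB Add1=-36 | r0:-2,r1:3,r2:7,r3:-36,r4:Add3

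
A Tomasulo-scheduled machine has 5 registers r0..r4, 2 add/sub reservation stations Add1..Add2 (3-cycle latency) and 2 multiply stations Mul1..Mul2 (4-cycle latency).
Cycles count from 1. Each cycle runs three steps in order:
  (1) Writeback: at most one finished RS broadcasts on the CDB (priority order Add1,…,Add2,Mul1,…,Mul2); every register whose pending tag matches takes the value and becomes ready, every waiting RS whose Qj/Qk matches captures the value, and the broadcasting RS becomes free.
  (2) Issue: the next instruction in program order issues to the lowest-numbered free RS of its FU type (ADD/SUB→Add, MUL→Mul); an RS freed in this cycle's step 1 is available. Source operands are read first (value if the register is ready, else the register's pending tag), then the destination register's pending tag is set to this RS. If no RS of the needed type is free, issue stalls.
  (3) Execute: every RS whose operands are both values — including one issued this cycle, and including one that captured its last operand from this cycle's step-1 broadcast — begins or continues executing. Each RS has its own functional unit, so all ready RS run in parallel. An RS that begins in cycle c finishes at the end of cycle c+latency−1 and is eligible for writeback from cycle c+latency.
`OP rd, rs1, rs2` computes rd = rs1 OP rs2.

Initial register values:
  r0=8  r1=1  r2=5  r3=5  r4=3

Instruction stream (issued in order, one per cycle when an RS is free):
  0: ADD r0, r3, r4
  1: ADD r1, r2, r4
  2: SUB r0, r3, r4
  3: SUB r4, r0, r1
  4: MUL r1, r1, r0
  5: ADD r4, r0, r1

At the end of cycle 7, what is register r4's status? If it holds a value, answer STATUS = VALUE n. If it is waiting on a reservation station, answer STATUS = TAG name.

STATUS = TAG Add1

c1: issue ADD r0<-Add1 | r0:Add1,r1:1,r2:5,r3:5,r4:3
c2: issue ADD r1<-Add2 | r0:Add1,r1:Add2,r2:5,r3:5,r4:3
c3: stall | r0:Add1,r1:Add2,r2:5,r3:5,r4:3
c4: CDB Add1=8; issue SUB r0<-Add1 | r0:Add1,r1:Add2,r2:5,r3:5,r4:3
c5: CDB Add2=8; issue SUB r4<-Add2 | r0:Add1,r1:8,r2:5,r3:5,r4:Add2
c6: issue MUL r1<-Mul1 | r0:Add1,r1:Mul1,r2:5,r3:5,r4:Add2
c7: CDB Add1=2; issue ADD r4<-Add1 | r0:2,r1:Mul1,r2:5,r3:5,r4:Add1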